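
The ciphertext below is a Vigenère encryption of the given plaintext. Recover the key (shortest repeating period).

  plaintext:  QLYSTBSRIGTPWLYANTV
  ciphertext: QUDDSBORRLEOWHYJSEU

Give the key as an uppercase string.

  i= 0: Q-Q =  0 → A
  i= 1: U-L =  9 → J
  i= 2: D-Y =  5 → F
  i= 3: D-S = 11 → L
  i= 4: S-T = 25 → Z
  i= 5: B-B =  0 → A
  i= 6: O-S = 22 → W
  i= 7: R-R =  0 → A
  i= 8: R-I =  9 → J
  i= 9: L-G =  5 → F
  i=10: E-T = 11 → L
  i=11: O-P = 25 → Z
  i=12: W-W =  0 → A
  i=13: H-L = 22 → W
  i=14: Y-Y =  0 → A
  i=15: J-A =  9 → J
  i=16: S-N =  5 → F
  i=17: E-T = 11 → L
  i=18: U-V = 25 → Z
  shifts repeat with period 7: AJFLZAW

AJFLZAW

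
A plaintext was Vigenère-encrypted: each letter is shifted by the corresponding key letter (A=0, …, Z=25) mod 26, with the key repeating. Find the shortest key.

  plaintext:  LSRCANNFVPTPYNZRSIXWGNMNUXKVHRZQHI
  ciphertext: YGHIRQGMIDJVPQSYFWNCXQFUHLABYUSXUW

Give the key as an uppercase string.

  i= 0: Y-L = 13 → N
  i= 1: G-S = 14 → O
  i= 2: H-R = 16 → Q
  i= 3: I-C =  6 → G
  i= 4: R-A = 17 → R
  i= 5: Q-N =  3 → D
  i= 6: G-N = 19 → T
  i= 7: M-F =  7 → H
  i= 8: I-V = 13 → N
  i= 9: D-P = 14 → O
  i=10: J-T = 16 → Q
  i=11: V-P =  6 → G
  i=12: P-Y = 17 → R
  i=13: Q-N =  3 → D
  i=14: S-Z = 19 → T
  i=15: Y-R =  7 → H
  i=16: F-S = 13 → N
  i=17: W-I = 14 → O
  i=18: N-X = 16 → Q
  i=19: C-W =  6 → G
  i=20: X-G = 17 → R
  i=21: Q-N =  3 → D
  i=22: F-M = 19 → T
  i=23: U-N =  7 → H
  i=24: H-U = 13 → N
  i=25: L-X = 14 → O
  i=26: A-K = 16 → Q
  i=27: B-V =  6 → G
  i=28: Y-H = 17 → R
  i=29: U-R =  3 → D
  i=30: S-Z = 19 → T
  i=31: X-Q =  7 → H
  i=32: U-H = 13 → N
  i=33: W-I = 14 → O
  shifts repeat with period 8: NOQGRDTH

NOQGRDTH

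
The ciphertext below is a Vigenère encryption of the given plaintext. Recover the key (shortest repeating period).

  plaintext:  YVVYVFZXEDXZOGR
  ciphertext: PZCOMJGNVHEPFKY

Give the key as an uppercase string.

  i= 0: P-Y = 17 → R
  i= 1: Z-V =  4 → E
  i= 2: C-V =  7 → H
  i= 3: O-Y = 16 → Q
  i= 4: M-V = 17 → R
  i= 5: J-F =  4 → E
  i= 6: G-Z =  7 → H
  i= 7: N-X = 16 → Q
  i= 8: V-E = 17 → R
  i= 9: H-D =  4 → E
  i=10: E-X =  7 → H
  i=11: P-Z = 16 → Q
  i=12: F-O = 17 → R
  i=13: K-G =  4 → E
  i=14: Y-R =  7 → H
  shifts repeat with period 4: REHQ

REHQ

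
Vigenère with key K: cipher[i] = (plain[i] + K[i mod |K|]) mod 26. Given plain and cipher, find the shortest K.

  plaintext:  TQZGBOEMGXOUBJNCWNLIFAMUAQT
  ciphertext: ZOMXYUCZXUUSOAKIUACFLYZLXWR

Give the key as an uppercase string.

  i= 0: Z-T =  6 → G
  i= 1: O-Q = 24 → Y
  i= 2: M-Z = 13 → N
  i= 3: X-G = 17 → R
  i= 4: Y-B = 23 → X
  i= 5: U-O =  6 → G
  i= 6: C-E = 24 → Y
  i= 7: Z-M = 13 → N
  i= 8: X-G = 17 → R
  i= 9: U-X = 23 → X
  i=10: U-O =  6 → G
  i=11: S-U = 24 → Y
  i=12: O-B = 13 → N
  i=13: A-J = 17 → R
  i=14: K-N = 23 → X
  i=15: I-C =  6 → G
  i=16: U-W = 24 → Y
  i=17: A-N = 13 → N
  i=18: C-L = 17 → R
  i=19: F-I = 23 → X
  i=20: L-F =  6 → G
  i=21: Y-A = 24 → Y
  i=22: Z-M = 13 → N
  i=23: L-U = 17 → R
  i=24: X-A = 23 → X
  i=25: W-Q =  6 → G
  i=26: R-T = 24 → Y
  shifts repeat with period 5: GYNRX

GYNRX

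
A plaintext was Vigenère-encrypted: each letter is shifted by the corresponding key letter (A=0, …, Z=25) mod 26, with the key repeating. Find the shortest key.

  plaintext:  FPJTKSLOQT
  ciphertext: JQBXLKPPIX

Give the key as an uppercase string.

EBS

  i= 0: J-F =  4 → E
  i= 1: Q-P =  1 → B
  i= 2: B-J = 18 → S
  i= 3: X-T =  4 → E
  i= 4: L-K =  1 → B
  i= 5: K-S = 18 → S
  i= 6: P-L =  4 → E
  i= 7: P-O =  1 → B
  i= 8: I-Q = 18 → S
  i= 9: X-T =  4 → E
  shifts repeat with period 3: EBS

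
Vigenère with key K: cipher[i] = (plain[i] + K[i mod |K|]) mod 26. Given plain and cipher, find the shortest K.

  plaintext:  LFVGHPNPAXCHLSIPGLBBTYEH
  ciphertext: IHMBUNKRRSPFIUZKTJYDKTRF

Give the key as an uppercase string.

XCRVNY

  i= 0: I-L = 23 → X
  i= 1: H-F =  2 → C
  i= 2: M-V = 17 → R
  i= 3: B-G = 21 → V
  i= 4: U-H = 13 → N
  i= 5: N-P = 24 → Y
  i= 6: K-N = 23 → X
  i= 7: R-P =  2 → C
  i= 8: R-A = 17 → R
  i= 9: S-X = 21 → V
  i=10: P-C = 13 → N
  i=11: F-H = 24 → Y
  i=12: I-L = 23 → X
  i=13: U-S =  2 → C
  i=14: Z-I = 17 → R
  i=15: K-P = 21 → V
  i=16: T-G = 13 → N
  i=17: J-L = 24 → Y
  i=18: Y-B = 23 → X
  i=19: D-B =  2 → C
  i=20: K-T = 17 → R
  i=21: T-Y = 21 → V
  i=22: R-E = 13 → N
  i=23: F-H = 24 → Y
  shifts repeat with period 6: XCRVNY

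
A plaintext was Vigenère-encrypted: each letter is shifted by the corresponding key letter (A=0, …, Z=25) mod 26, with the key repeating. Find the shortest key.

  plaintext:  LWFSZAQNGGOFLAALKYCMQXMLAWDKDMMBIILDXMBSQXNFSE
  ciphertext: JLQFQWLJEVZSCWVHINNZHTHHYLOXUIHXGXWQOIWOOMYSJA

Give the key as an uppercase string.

YPLNRWVW

  i= 0: J-L = 24 → Y
  i= 1: L-W = 15 → P
  i= 2: Q-F = 11 → L
  i= 3: F-S = 13 → N
  i= 4: Q-Z = 17 → R
  i= 5: W-A = 22 → W
  i= 6: L-Q = 21 → V
  i= 7: J-N = 22 → W
  i= 8: E-G = 24 → Y
  i= 9: V-G = 15 → P
  i=10: Z-O = 11 → L
  i=11: S-F = 13 → N
  i=12: C-L = 17 → R
  i=13: W-A = 22 → W
  i=14: V-A = 21 → V
  i=15: H-L = 22 → W
  i=16: I-K = 24 → Y
  i=17: N-Y = 15 → P
  i=18: N-C = 11 → L
  i=19: Z-M = 13 → N
  i=20: H-Q = 17 → R
  i=21: T-X = 22 → W
  i=22: H-M = 21 → V
  i=23: H-L = 22 → W
  i=24: Y-A = 24 → Y
  i=25: L-W = 15 → P
  i=26: O-D = 11 → L
  i=27: X-K = 13 → N
  i=28: U-D = 17 → R
  i=29: I-M = 22 → W
  i=30: H-M = 21 → V
  i=31: X-B = 22 → W
  i=32: G-I = 24 → Y
  i=33: X-I = 15 → P
  i=34: W-L = 11 → L
  i=35: Q-D = 13 → N
  i=36: O-X = 17 → R
  i=37: I-M = 22 → W
  i=38: W-B = 21 → V
  i=39: O-S = 22 → W
  i=40: O-Q = 24 → Y
  i=41: M-X = 15 → P
  i=42: Y-N = 11 → L
  i=43: S-F = 13 → N
  i=44: J-S = 17 → R
  i=45: A-E = 22 → W
  shifts repeat with period 8: YPLNRWVW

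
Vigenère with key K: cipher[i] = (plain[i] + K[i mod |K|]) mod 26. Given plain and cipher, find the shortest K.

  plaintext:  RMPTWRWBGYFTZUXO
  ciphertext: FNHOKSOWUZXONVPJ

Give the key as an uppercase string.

  i= 0: F-R = 14 → O
  i= 1: N-M =  1 → B
  i= 2: H-P = 18 → S
  i= 3: O-T = 21 → V
  i= 4: K-W = 14 → O
  i= 5: S-R =  1 → B
  i= 6: O-W = 18 → S
  i= 7: W-B = 21 → V
  i= 8: U-G = 14 → O
  i= 9: Z-Y =  1 → B
  i=10: X-F = 18 → S
  i=11: O-T = 21 → V
  i=12: N-Z = 14 → O
  i=13: V-U =  1 → B
  i=14: P-X = 18 → S
  i=15: J-O = 21 → V
  shifts repeat with period 4: OBSV

OBSV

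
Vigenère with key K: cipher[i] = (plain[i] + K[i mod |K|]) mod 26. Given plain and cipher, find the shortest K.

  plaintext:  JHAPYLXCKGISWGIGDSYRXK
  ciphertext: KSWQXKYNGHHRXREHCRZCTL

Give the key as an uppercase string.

BLWBZZ

  i= 0: K-J =  1 → B
  i= 1: S-H = 11 → L
  i= 2: W-A = 22 → W
  i= 3: Q-P =  1 → B
  i= 4: X-Y = 25 → Z
  i= 5: K-L = 25 → Z
  i= 6: Y-X =  1 → B
  i= 7: N-C = 11 → L
  i= 8: G-K = 22 → W
  i= 9: H-G =  1 → B
  i=10: H-I = 25 → Z
  i=11: R-S = 25 → Z
  i=12: X-W =  1 → B
  i=13: R-G = 11 → L
  i=14: E-I = 22 → W
  i=15: H-G =  1 → B
  i=16: C-D = 25 → Z
  i=17: R-S = 25 → Z
  i=18: Z-Y =  1 → B
  i=19: C-R = 11 → L
  i=20: T-X = 22 → W
  i=21: L-K =  1 → B
  shifts repeat with period 6: BLWBZZ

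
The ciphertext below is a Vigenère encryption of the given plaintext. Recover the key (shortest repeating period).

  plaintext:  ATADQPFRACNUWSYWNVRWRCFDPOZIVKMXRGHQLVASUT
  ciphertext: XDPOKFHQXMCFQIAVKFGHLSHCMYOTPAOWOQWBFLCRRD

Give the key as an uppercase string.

  i= 0: X-A = 23 → X
  i= 1: D-T = 10 → K
  i= 2: P-A = 15 → P
  i= 3: O-D = 11 → L
  i= 4: K-Q = 20 → U
  i= 5: F-P = 16 → Q
  i= 6: H-F =  2 → C
  i= 7: Q-R = 25 → Z
  i= 8: X-A = 23 → X
  i= 9: M-C = 10 → K
  i=10: C-N = 15 → P
  i=11: F-U = 11 → L
  i=12: Q-W = 20 → U
  i=13: I-S = 16 → Q
  i=14: A-Y =  2 → C
  i=15: V-W = 25 → Z
  i=16: K-N = 23 → X
  i=17: F-V = 10 → K
  i=18: G-R = 15 → P
  i=19: H-W = 11 → L
  i=20: L-R = 20 → U
  i=21: S-C = 16 → Q
  i=22: H-F =  2 → C
  i=23: C-D = 25 → Z
  i=24: M-P = 23 → X
  i=25: Y-O = 10 → K
  i=26: O-Z = 15 → P
  i=27: T-I = 11 → L
  i=28: P-V = 20 → U
  i=29: A-K = 16 → Q
  i=30: O-M =  2 → C
  i=31: W-X = 25 → Z
  i=32: O-R = 23 → X
  i=33: Q-G = 10 → K
  i=34: W-H = 15 → P
  i=35: B-Q = 11 → L
  i=36: F-L = 20 → U
  i=37: L-V = 16 → Q
  i=38: C-A =  2 → C
  i=39: R-S = 25 → Z
  i=40: R-U = 23 → X
  i=41: D-T = 10 → K
  shifts repeat with period 8: XKPLUQCZ

XKPLUQCZ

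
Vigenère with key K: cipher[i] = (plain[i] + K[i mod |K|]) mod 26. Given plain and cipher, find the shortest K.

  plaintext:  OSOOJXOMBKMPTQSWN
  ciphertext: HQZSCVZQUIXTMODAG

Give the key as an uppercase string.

  i= 0: H-O = 19 → T
  i= 1: Q-S = 24 → Y
  i= 2: Z-O = 11 → L
  i= 3: S-O =  4 → E
  i= 4: C-J = 19 → T
  i= 5: V-X = 24 → Y
  i= 6: Z-O = 11 → L
  i= 7: Q-M =  4 → E
  i= 8: U-B = 19 → T
  i= 9: I-K = 24 → Y
  i=10: X-M = 11 → L
  i=11: T-P =  4 → E
  i=12: M-T = 19 → T
  i=13: O-Q = 24 → Y
  i=14: D-S = 11 → L
  i=15: A-W =  4 → E
  i=16: G-N = 19 → T
  shifts repeat with period 4: TYLE

TYLE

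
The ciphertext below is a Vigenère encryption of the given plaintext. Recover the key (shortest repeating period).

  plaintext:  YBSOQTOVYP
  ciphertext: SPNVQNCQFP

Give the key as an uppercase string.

  i= 0: S-Y = 20 → U
  i= 1: P-B = 14 → O
  i= 2: N-S = 21 → V
  i= 3: V-O =  7 → H
  i= 4: Q-Q =  0 → A
  i= 5: N-T = 20 → U
  i= 6: C-O = 14 → O
  i= 7: Q-V = 21 → V
  i= 8: F-Y =  7 → H
  i= 9: P-P =  0 → A
  shifts repeat with period 5: UOVHA

UOVHA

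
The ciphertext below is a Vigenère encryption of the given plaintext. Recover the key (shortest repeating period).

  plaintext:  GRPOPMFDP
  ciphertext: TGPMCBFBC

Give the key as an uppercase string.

NPAY

  i= 0: T-G = 13 → N
  i= 1: G-R = 15 → P
  i= 2: P-P =  0 → A
  i= 3: M-O = 24 → Y
  i= 4: C-P = 13 → N
  i= 5: B-M = 15 → P
  i= 6: F-F =  0 → A
  i= 7: B-D = 24 → Y
  i= 8: C-P = 13 → N
  shifts repeat with period 4: NPAY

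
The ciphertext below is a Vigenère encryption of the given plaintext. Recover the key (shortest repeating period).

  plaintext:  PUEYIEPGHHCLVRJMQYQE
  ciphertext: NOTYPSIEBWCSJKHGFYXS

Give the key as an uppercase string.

  i= 0: N-P = 24 → Y
  i= 1: O-U = 20 → U
  i= 2: T-E = 15 → P
  i= 3: Y-Y =  0 → A
  i= 4: P-I =  7 → H
  i= 5: S-E = 14 → O
  i= 6: I-P = 19 → T
  i= 7: E-G = 24 → Y
  i= 8: B-H = 20 → U
  i= 9: W-H = 15 → P
  i=10: C-C =  0 → A
  i=11: S-L =  7 → H
  i=12: J-V = 14 → O
  i=13: K-R = 19 → T
  i=14: H-J = 24 → Y
  i=15: G-M = 20 → U
  i=16: F-Q = 15 → P
  i=17: Y-Y =  0 → A
  i=18: X-Q =  7 → H
  i=19: S-E = 14 → O
  shifts repeat with period 7: YUPAHOT

YUPAHOT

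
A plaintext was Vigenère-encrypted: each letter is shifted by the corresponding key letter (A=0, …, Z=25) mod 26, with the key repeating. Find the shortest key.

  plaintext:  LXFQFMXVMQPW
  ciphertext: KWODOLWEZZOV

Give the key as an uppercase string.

  i= 0: K-L = 25 → Z
  i= 1: W-X = 25 → Z
  i= 2: O-F =  9 → J
  i= 3: D-Q = 13 → N
  i= 4: O-F =  9 → J
  i= 5: L-M = 25 → Z
  i= 6: W-X = 25 → Z
  i= 7: E-V =  9 → J
  i= 8: Z-M = 13 → N
  i= 9: Z-Q =  9 → J
  i=10: O-P = 25 → Z
  i=11: V-W = 25 → Z
  shifts repeat with period 5: ZZJNJ

ZZJNJ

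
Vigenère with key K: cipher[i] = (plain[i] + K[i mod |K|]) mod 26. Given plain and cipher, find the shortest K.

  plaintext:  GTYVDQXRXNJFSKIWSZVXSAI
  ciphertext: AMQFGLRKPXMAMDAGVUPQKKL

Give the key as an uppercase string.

UTSKDV

  i= 0: A-G = 20 → U
  i= 1: M-T = 19 → T
  i= 2: Q-Y = 18 → S
  i= 3: F-V = 10 → K
  i= 4: G-D =  3 → D
  i= 5: L-Q = 21 → V
  i= 6: R-X = 20 → U
  i= 7: K-R = 19 → T
  i= 8: P-X = 18 → S
  i= 9: X-N = 10 → K
  i=10: M-J =  3 → D
  i=11: A-F = 21 → V
  i=12: M-S = 20 → U
  i=13: D-K = 19 → T
  i=14: A-I = 18 → S
  i=15: G-W = 10 → K
  i=16: V-S =  3 → D
  i=17: U-Z = 21 → V
  i=18: P-V = 20 → U
  i=19: Q-X = 19 → T
  i=20: K-S = 18 → S
  i=21: K-A = 10 → K
  i=22: L-I =  3 → D
  shifts repeat with period 6: UTSKDV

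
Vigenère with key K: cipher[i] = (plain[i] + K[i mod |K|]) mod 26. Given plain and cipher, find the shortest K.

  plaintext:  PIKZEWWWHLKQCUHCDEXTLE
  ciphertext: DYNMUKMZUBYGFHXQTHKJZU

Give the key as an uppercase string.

  i= 0: D-P = 14 → O
  i= 1: Y-I = 16 → Q
  i= 2: N-K =  3 → D
  i= 3: M-Z = 13 → N
  i= 4: U-E = 16 → Q
  i= 5: K-W = 14 → O
  i= 6: M-W = 16 → Q
  i= 7: Z-W =  3 → D
  i= 8: U-H = 13 → N
  i= 9: B-L = 16 → Q
  i=10: Y-K = 14 → O
  i=11: G-Q = 16 → Q
  i=12: F-C =  3 → D
  i=13: H-U = 13 → N
  i=14: X-H = 16 → Q
  i=15: Q-C = 14 → O
  i=16: T-D = 16 → Q
  i=17: H-E =  3 → D
  i=18: K-X = 13 → N
  i=19: J-T = 16 → Q
  i=20: Z-L = 14 → O
  i=21: U-E = 16 → Q
  shifts repeat with period 5: OQDNQ

OQDNQ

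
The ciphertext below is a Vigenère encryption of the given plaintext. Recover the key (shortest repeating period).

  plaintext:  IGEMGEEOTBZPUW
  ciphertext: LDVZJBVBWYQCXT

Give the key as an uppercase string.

  i= 0: L-I =  3 → D
  i= 1: D-G = 23 → X
  i= 2: V-E = 17 → R
  i= 3: Z-M = 13 → N
  i= 4: J-G =  3 → D
  i= 5: B-E = 23 → X
  i= 6: V-E = 17 → R
  i= 7: B-O = 13 → N
  i= 8: W-T =  3 → D
  i= 9: Y-B = 23 → X
  i=10: Q-Z = 17 → R
  i=11: C-P = 13 → N
  i=12: X-U =  3 → D
  i=13: T-W = 23 → X
  shifts repeat with period 4: DXRN

DXRN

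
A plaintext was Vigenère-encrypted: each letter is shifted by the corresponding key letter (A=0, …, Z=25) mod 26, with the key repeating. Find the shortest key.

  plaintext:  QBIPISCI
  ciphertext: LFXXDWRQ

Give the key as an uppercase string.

VEPI

  i= 0: L-Q = 21 → V
  i= 1: F-B =  4 → E
  i= 2: X-I = 15 → P
  i= 3: X-P =  8 → I
  i= 4: D-I = 21 → V
  i= 5: W-S =  4 → E
  i= 6: R-C = 15 → P
  i= 7: Q-I =  8 → I
  shifts repeat with period 4: VEPI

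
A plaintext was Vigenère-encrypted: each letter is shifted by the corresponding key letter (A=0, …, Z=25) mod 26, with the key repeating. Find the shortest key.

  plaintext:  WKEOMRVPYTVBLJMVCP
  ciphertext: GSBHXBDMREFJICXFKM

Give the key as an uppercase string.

  i= 0: G-W = 10 → K
  i= 1: S-K =  8 → I
  i= 2: B-E = 23 → X
  i= 3: H-O = 19 → T
  i= 4: X-M = 11 → L
  i= 5: B-R = 10 → K
  i= 6: D-V =  8 → I
  i= 7: M-P = 23 → X
  i= 8: R-Y = 19 → T
  i= 9: E-T = 11 → L
  i=10: F-V = 10 → K
  i=11: J-B =  8 → I
  i=12: I-L = 23 → X
  i=13: C-J = 19 → T
  i=14: X-M = 11 → L
  i=15: F-V = 10 → K
  i=16: K-C =  8 → I
  i=17: M-P = 23 → X
  shifts repeat with period 5: KIXTL

KIXTL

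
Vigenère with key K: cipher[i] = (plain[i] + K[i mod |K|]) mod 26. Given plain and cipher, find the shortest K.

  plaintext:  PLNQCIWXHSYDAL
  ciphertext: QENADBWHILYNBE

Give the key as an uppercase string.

BTAK

  i= 0: Q-P =  1 → B
  i= 1: E-L = 19 → T
  i= 2: N-N =  0 → A
  i= 3: A-Q = 10 → K
  i= 4: D-C =  1 → B
  i= 5: B-I = 19 → T
  i= 6: W-W =  0 → A
  i= 7: H-X = 10 → K
  i= 8: I-H =  1 → B
  i= 9: L-S = 19 → T
  i=10: Y-Y =  0 → A
  i=11: N-D = 10 → K
  i=12: B-A =  1 → B
  i=13: E-L = 19 → T
  shifts repeat with period 4: BTAK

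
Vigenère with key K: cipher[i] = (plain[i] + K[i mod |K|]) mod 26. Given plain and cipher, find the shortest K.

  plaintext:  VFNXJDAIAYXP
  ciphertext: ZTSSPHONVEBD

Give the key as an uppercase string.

  i= 0: Z-V =  4 → E
  i= 1: T-F = 14 → O
  i= 2: S-N =  5 → F
  i= 3: S-X = 21 → V
  i= 4: P-J =  6 → G
  i= 5: H-D =  4 → E
  i= 6: O-A = 14 → O
  i= 7: N-I =  5 → F
  i= 8: V-A = 21 → V
  i= 9: E-Y =  6 → G
  i=10: B-X =  4 → E
  i=11: D-P = 14 → O
  shifts repeat with period 5: EOFVG

EOFVG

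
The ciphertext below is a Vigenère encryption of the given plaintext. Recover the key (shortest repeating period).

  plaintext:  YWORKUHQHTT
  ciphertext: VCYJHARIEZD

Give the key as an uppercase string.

XGKS

  i= 0: V-Y = 23 → X
  i= 1: C-W =  6 → G
  i= 2: Y-O = 10 → K
  i= 3: J-R = 18 → S
  i= 4: H-K = 23 → X
  i= 5: A-U =  6 → G
  i= 6: R-H = 10 → K
  i= 7: I-Q = 18 → S
  i= 8: E-H = 23 → X
  i= 9: Z-T =  6 → G
  i=10: D-T = 10 → K
  shifts repeat with period 4: XGKS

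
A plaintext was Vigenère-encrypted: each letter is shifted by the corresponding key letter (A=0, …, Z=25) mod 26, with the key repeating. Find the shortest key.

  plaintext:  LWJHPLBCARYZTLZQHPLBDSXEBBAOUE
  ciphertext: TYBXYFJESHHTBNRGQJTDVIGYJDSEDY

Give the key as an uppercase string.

  i= 0: T-L =  8 → I
  i= 1: Y-W =  2 → C
  i= 2: B-J = 18 → S
  i= 3: X-H = 16 → Q
  i= 4: Y-P =  9 → J
  i= 5: F-L = 20 → U
  i= 6: J-B =  8 → I
  i= 7: E-C =  2 → C
  i= 8: S-A = 18 → S
  i= 9: H-R = 16 → Q
  i=10: H-Y =  9 → J
  i=11: T-Z = 20 → U
  i=12: B-T =  8 → I
  i=13: N-L =  2 → C
  i=14: R-Z = 18 → S
  i=15: G-Q = 16 → Q
  i=16: Q-H =  9 → J
  i=17: J-P = 20 → U
  i=18: T-L =  8 → I
  i=19: D-B =  2 → C
  i=20: V-D = 18 → S
  i=21: I-S = 16 → Q
  i=22: G-X =  9 → J
  i=23: Y-E = 20 → U
  i=24: J-B =  8 → I
  i=25: D-B =  2 → C
  i=26: S-A = 18 → S
  i=27: E-O = 16 → Q
  i=28: D-U =  9 → J
  i=29: Y-E = 20 → U
  shifts repeat with period 6: ICSQJU

ICSQJU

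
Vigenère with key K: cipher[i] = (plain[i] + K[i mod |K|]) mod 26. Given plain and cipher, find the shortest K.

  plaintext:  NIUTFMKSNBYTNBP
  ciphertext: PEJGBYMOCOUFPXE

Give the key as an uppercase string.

  i= 0: P-N =  2 → C
  i= 1: E-I = 22 → W
  i= 2: J-U = 15 → P
  i= 3: G-T = 13 → N
  i= 4: B-F = 22 → W
  i= 5: Y-M = 12 → M
  i= 6: M-K =  2 → C
  i= 7: O-S = 22 → W
  i= 8: C-N = 15 → P
  i= 9: O-B = 13 → N
  i=10: U-Y = 22 → W
  i=11: F-T = 12 → M
  i=12: P-N =  2 → C
  i=13: X-B = 22 → W
  i=14: E-P = 15 → P
  shifts repeat with period 6: CWPNWM

CWPNWM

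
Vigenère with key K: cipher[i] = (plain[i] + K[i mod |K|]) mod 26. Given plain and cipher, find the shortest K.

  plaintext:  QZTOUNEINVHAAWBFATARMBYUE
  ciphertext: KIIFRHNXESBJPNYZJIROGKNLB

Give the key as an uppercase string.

UJPRX

  i= 0: K-Q = 20 → U
  i= 1: I-Z =  9 → J
  i= 2: I-T = 15 → P
  i= 3: F-O = 17 → R
  i= 4: R-U = 23 → X
  i= 5: H-N = 20 → U
  i= 6: N-E =  9 → J
  i= 7: X-I = 15 → P
  i= 8: E-N = 17 → R
  i= 9: S-V = 23 → X
  i=10: B-H = 20 → U
  i=11: J-A =  9 → J
  i=12: P-A = 15 → P
  i=13: N-W = 17 → R
  i=14: Y-B = 23 → X
  i=15: Z-F = 20 → U
  i=16: J-A =  9 → J
  i=17: I-T = 15 → P
  i=18: R-A = 17 → R
  i=19: O-R = 23 → X
  i=20: G-M = 20 → U
  i=21: K-B =  9 → J
  i=22: N-Y = 15 → P
  i=23: L-U = 17 → R
  i=24: B-E = 23 → X
  shifts repeat with period 5: UJPRX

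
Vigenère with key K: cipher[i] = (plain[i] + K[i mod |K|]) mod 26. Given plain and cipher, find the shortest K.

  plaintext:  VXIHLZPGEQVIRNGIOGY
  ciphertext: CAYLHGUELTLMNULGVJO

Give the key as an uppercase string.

  i= 0: C-V =  7 → H
  i= 1: A-X =  3 → D
  i= 2: Y-I = 16 → Q
  i= 3: L-H =  4 → E
  i= 4: H-L = 22 → W
  i= 5: G-Z =  7 → H
  i= 6: U-P =  5 → F
  i= 7: E-G = 24 → Y
  i= 8: L-E =  7 → H
  i= 9: T-Q =  3 → D
  i=10: L-V = 16 → Q
  i=11: M-I =  4 → E
  i=12: N-R = 22 → W
  i=13: U-N =  7 → H
  i=14: L-G =  5 → F
  i=15: G-I = 24 → Y
  i=16: V-O =  7 → H
  i=17: J-G =  3 → D
  i=18: O-Y = 16 → Q
  shifts repeat with period 8: HDQEWHFY

HDQEWHFY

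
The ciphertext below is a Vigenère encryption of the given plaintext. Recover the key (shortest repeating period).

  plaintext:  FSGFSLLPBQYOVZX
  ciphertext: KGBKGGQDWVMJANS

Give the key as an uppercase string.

  i= 0: K-F =  5 → F
  i= 1: G-S = 14 → O
  i= 2: B-G = 21 → V
  i= 3: K-F =  5 → F
  i= 4: G-S = 14 → O
  i= 5: G-L = 21 → V
  i= 6: Q-L =  5 → F
  i= 7: D-P = 14 → O
  i= 8: W-B = 21 → V
  i= 9: V-Q =  5 → F
  i=10: M-Y = 14 → O
  i=11: J-O = 21 → V
  i=12: A-V =  5 → F
  i=13: N-Z = 14 → O
  i=14: S-X = 21 → V
  shifts repeat with period 3: FOV

FOV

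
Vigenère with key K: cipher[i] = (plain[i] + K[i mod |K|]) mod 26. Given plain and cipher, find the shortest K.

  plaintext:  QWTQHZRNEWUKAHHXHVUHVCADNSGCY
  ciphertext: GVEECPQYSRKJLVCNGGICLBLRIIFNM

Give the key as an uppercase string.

QZLOV

  i= 0: G-Q = 16 → Q
  i= 1: V-W = 25 → Z
  i= 2: E-T = 11 → L
  i= 3: E-Q = 14 → O
  i= 4: C-H = 21 → V
  i= 5: P-Z = 16 → Q
  i= 6: Q-R = 25 → Z
  i= 7: Y-N = 11 → L
  i= 8: S-E = 14 → O
  i= 9: R-W = 21 → V
  i=10: K-U = 16 → Q
  i=11: J-K = 25 → Z
  i=12: L-A = 11 → L
  i=13: V-H = 14 → O
  i=14: C-H = 21 → V
  i=15: N-X = 16 → Q
  i=16: G-H = 25 → Z
  i=17: G-V = 11 → L
  i=18: I-U = 14 → O
  i=19: C-H = 21 → V
  i=20: L-V = 16 → Q
  i=21: B-C = 25 → Z
  i=22: L-A = 11 → L
  i=23: R-D = 14 → O
  i=24: I-N = 21 → V
  i=25: I-S = 16 → Q
  i=26: F-G = 25 → Z
  i=27: N-C = 11 → L
  i=28: M-Y = 14 → O
  shifts repeat with period 5: QZLOV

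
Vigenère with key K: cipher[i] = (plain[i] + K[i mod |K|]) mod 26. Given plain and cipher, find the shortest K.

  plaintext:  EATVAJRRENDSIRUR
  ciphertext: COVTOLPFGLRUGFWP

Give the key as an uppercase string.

YOC

  i= 0: C-E = 24 → Y
  i= 1: O-A = 14 → O
  i= 2: V-T =  2 → C
  i= 3: T-V = 24 → Y
  i= 4: O-A = 14 → O
  i= 5: L-J =  2 → C
  i= 6: P-R = 24 → Y
  i= 7: F-R = 14 → O
  i= 8: G-E =  2 → C
  i= 9: L-N = 24 → Y
  i=10: R-D = 14 → O
  i=11: U-S =  2 → C
  i=12: G-I = 24 → Y
  i=13: F-R = 14 → O
  i=14: W-U =  2 → C
  i=15: P-R = 24 → Y
  shifts repeat with period 3: YOC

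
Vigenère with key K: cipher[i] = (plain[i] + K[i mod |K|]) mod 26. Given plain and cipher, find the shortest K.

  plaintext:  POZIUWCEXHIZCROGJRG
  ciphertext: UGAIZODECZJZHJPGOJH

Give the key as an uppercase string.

  i= 0: U-P =  5 → F
  i= 1: G-O = 18 → S
  i= 2: A-Z =  1 → B
  i= 3: I-I =  0 → A
  i= 4: Z-U =  5 → F
  i= 5: O-W = 18 → S
  i= 6: D-C =  1 → B
  i= 7: E-E =  0 → A
  i= 8: C-X =  5 → F
  i= 9: Z-H = 18 → S
  i=10: J-I =  1 → B
  i=11: Z-Z =  0 → A
  i=12: H-C =  5 → F
  i=13: J-R = 18 → S
  i=14: P-O =  1 → B
  i=15: G-G =  0 → A
  i=16: O-J =  5 → F
  i=17: J-R = 18 → S
  i=18: H-G =  1 → B
  shifts repeat with period 4: FSBA

FSBA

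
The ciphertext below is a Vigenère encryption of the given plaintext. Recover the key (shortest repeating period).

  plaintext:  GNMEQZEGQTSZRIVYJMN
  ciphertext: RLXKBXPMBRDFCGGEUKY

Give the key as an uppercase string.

  i= 0: R-G = 11 → L
  i= 1: L-N = 24 → Y
  i= 2: X-M = 11 → L
  i= 3: K-E =  6 → G
  i= 4: B-Q = 11 → L
  i= 5: X-Z = 24 → Y
  i= 6: P-E = 11 → L
  i= 7: M-G =  6 → G
  i= 8: B-Q = 11 → L
  i= 9: R-T = 24 → Y
  i=10: D-S = 11 → L
  i=11: F-Z =  6 → G
  i=12: C-R = 11 → L
  i=13: G-I = 24 → Y
  i=14: G-V = 11 → L
  i=15: E-Y =  6 → G
  i=16: U-J = 11 → L
  i=17: K-M = 24 → Y
  i=18: Y-N = 11 → L
  shifts repeat with period 4: LYLG

LYLG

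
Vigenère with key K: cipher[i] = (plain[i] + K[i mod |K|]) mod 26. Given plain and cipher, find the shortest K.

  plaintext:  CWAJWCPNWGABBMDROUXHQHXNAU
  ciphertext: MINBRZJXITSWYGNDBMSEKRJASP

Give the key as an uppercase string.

KMNSVXU

  i= 0: M-C = 10 → K
  i= 1: I-W = 12 → M
  i= 2: N-A = 13 → N
  i= 3: B-J = 18 → S
  i= 4: R-W = 21 → V
  i= 5: Z-C = 23 → X
  i= 6: J-P = 20 → U
  i= 7: X-N = 10 → K
  i= 8: I-W = 12 → M
  i= 9: T-G = 13 → N
  i=10: S-A = 18 → S
  i=11: W-B = 21 → V
  i=12: Y-B = 23 → X
  i=13: G-M = 20 → U
  i=14: N-D = 10 → K
  i=15: D-R = 12 → M
  i=16: B-O = 13 → N
  i=17: M-U = 18 → S
  i=18: S-X = 21 → V
  i=19: E-H = 23 → X
  i=20: K-Q = 20 → U
  i=21: R-H = 10 → K
  i=22: J-X = 12 → M
  i=23: A-N = 13 → N
  i=24: S-A = 18 → S
  i=25: P-U = 21 → V
  shifts repeat with period 7: KMNSVXU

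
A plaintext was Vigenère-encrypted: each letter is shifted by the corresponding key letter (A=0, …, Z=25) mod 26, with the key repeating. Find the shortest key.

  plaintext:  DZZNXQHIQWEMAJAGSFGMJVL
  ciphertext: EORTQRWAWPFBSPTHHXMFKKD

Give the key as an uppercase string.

  i= 0: E-D =  1 → B
  i= 1: O-Z = 15 → P
  i= 2: R-Z = 18 → S
  i= 3: T-N =  6 → G
  i= 4: Q-X = 19 → T
  i= 5: R-Q =  1 → B
  i= 6: W-H = 15 → P
  i= 7: A-I = 18 → S
  i= 8: W-Q =  6 → G
  i= 9: P-W = 19 → T
  i=10: F-E =  1 → B
  i=11: B-M = 15 → P
  i=12: S-A = 18 → S
  i=13: P-J =  6 → G
  i=14: T-A = 19 → T
  i=15: H-G =  1 → B
  i=16: H-S = 15 → P
  i=17: X-F = 18 → S
  i=18: M-G =  6 → G
  i=19: F-M = 19 → T
  i=20: K-J =  1 → B
  i=21: K-V = 15 → P
  i=22: D-L = 18 → S
  shifts repeat with period 5: BPSGT

BPSGT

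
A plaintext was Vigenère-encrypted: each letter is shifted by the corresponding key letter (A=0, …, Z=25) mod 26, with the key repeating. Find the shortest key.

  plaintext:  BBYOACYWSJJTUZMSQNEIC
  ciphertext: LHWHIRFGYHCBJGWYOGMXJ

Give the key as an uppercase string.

KGYTIPH

  i= 0: L-B = 10 → K
  i= 1: H-B =  6 → G
  i= 2: W-Y = 24 → Y
  i= 3: H-O = 19 → T
  i= 4: I-A =  8 → I
  i= 5: R-C = 15 → P
  i= 6: F-Y =  7 → H
  i= 7: G-W = 10 → K
  i= 8: Y-S =  6 → G
  i= 9: H-J = 24 → Y
  i=10: C-J = 19 → T
  i=11: B-T =  8 → I
  i=12: J-U = 15 → P
  i=13: G-Z =  7 → H
  i=14: W-M = 10 → K
  i=15: Y-S =  6 → G
  i=16: O-Q = 24 → Y
  i=17: G-N = 19 → T
  i=18: M-E =  8 → I
  i=19: X-I = 15 → P
  i=20: J-C =  7 → H
  shifts repeat with period 7: KGYTIPH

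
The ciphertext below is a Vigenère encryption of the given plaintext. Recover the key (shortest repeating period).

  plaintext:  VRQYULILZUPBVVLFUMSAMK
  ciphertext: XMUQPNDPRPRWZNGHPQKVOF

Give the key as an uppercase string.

CVESV

  i= 0: X-V =  2 → C
  i= 1: M-R = 21 → V
  i= 2: U-Q =  4 → E
  i= 3: Q-Y = 18 → S
  i= 4: P-U = 21 → V
  i= 5: N-L =  2 → C
  i= 6: D-I = 21 → V
  i= 7: P-L =  4 → E
  i= 8: R-Z = 18 → S
  i= 9: P-U = 21 → V
  i=10: R-P =  2 → C
  i=11: W-B = 21 → V
  i=12: Z-V =  4 → E
  i=13: N-V = 18 → S
  i=14: G-L = 21 → V
  i=15: H-F =  2 → C
  i=16: P-U = 21 → V
  i=17: Q-M =  4 → E
  i=18: K-S = 18 → S
  i=19: V-A = 21 → V
  i=20: O-M =  2 → C
  i=21: F-K = 21 → V
  shifts repeat with period 5: CVESV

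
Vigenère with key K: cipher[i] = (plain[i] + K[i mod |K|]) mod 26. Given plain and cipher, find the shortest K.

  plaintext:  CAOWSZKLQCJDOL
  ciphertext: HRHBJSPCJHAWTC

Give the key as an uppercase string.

FRT

  i= 0: H-C =  5 → F
  i= 1: R-A = 17 → R
  i= 2: H-O = 19 → T
  i= 3: B-W =  5 → F
  i= 4: J-S = 17 → R
  i= 5: S-Z = 19 → T
  i= 6: P-K =  5 → F
  i= 7: C-L = 17 → R
  i= 8: J-Q = 19 → T
  i= 9: H-C =  5 → F
  i=10: A-J = 17 → R
  i=11: W-D = 19 → T
  i=12: T-O =  5 → F
  i=13: C-L = 17 → R
  shifts repeat with period 3: FRT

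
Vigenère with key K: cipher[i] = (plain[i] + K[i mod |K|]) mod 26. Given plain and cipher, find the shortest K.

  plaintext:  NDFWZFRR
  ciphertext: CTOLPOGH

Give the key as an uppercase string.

  i= 0: C-N = 15 → P
  i= 1: T-D = 16 → Q
  i= 2: O-F =  9 → J
  i= 3: L-W = 15 → P
  i= 4: P-Z = 16 → Q
  i= 5: O-F =  9 → J
  i= 6: G-R = 15 → P
  i= 7: H-R = 16 → Q
  shifts repeat with period 3: PQJ

PQJ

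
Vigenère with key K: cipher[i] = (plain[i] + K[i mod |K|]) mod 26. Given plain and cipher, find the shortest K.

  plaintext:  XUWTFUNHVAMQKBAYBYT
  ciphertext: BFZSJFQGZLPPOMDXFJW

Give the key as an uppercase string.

  i= 0: B-X =  4 → E
  i= 1: F-U = 11 → L
  i= 2: Z-W =  3 → D
  i= 3: S-T = 25 → Z
  i= 4: J-F =  4 → E
  i= 5: F-U = 11 → L
  i= 6: Q-N =  3 → D
  i= 7: G-H = 25 → Z
  i= 8: Z-V =  4 → E
  i= 9: L-A = 11 → L
  i=10: P-M =  3 → D
  i=11: P-Q = 25 → Z
  i=12: O-K =  4 → E
  i=13: M-B = 11 → L
  i=14: D-A =  3 → D
  i=15: X-Y = 25 → Z
  i=16: F-B =  4 → E
  i=17: J-Y = 11 → L
  i=18: W-T =  3 → D
  shifts repeat with period 4: ELDZ

ELDZ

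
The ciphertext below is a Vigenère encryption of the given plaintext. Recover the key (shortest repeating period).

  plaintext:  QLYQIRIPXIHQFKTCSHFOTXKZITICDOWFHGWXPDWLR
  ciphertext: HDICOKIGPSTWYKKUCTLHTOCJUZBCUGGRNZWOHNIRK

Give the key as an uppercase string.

  i= 0: H-Q = 17 → R
  i= 1: D-L = 18 → S
  i= 2: I-Y = 10 → K
  i= 3: C-Q = 12 → M
  i= 4: O-I =  6 → G
  i= 5: K-R = 19 → T
  i= 6: I-I =  0 → A
  i= 7: G-P = 17 → R
  i= 8: P-X = 18 → S
  i= 9: S-I = 10 → K
  i=10: T-H = 12 → M
  i=11: W-Q =  6 → G
  i=12: Y-F = 19 → T
  i=13: K-K =  0 → A
  i=14: K-T = 17 → R
  i=15: U-C = 18 → S
  i=16: C-S = 10 → K
  i=17: T-H = 12 → M
  i=18: L-F =  6 → G
  i=19: H-O = 19 → T
  i=20: T-T =  0 → A
  i=21: O-X = 17 → R
  i=22: C-K = 18 → S
  i=23: J-Z = 10 → K
  i=24: U-I = 12 → M
  i=25: Z-T =  6 → G
  i=26: B-I = 19 → T
  i=27: C-C =  0 → A
  i=28: U-D = 17 → R
  i=29: G-O = 18 → S
  i=30: G-W = 10 → K
  i=31: R-F = 12 → M
  i=32: N-H =  6 → G
  i=33: Z-G = 19 → T
  i=34: W-W =  0 → A
  i=35: O-X = 17 → R
  i=36: H-P = 18 → S
  i=37: N-D = 10 → K
  i=38: I-W = 12 → M
  i=39: R-L =  6 → G
  i=40: K-R = 19 → T
  shifts repeat with period 7: RSKMGTA

RSKMGTA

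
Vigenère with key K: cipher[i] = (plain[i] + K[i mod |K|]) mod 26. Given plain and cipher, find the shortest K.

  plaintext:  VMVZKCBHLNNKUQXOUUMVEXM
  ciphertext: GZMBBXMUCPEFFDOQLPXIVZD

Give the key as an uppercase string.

  i= 0: G-V = 11 → L
  i= 1: Z-M = 13 → N
  i= 2: M-V = 17 → R
  i= 3: B-Z =  2 → C
  i= 4: B-K = 17 → R
  i= 5: X-C = 21 → V
  i= 6: M-B = 11 → L
  i= 7: U-H = 13 → N
  i= 8: C-L = 17 → R
  i= 9: P-N =  2 → C
  i=10: E-N = 17 → R
  i=11: F-K = 21 → V
  i=12: F-U = 11 → L
  i=13: D-Q = 13 → N
  i=14: O-X = 17 → R
  i=15: Q-O =  2 → C
  i=16: L-U = 17 → R
  i=17: P-U = 21 → V
  i=18: X-M = 11 → L
  i=19: I-V = 13 → N
  i=20: V-E = 17 → R
  i=21: Z-X =  2 → C
  i=22: D-M = 17 → R
  shifts repeat with period 6: LNRCRV

LNRCRV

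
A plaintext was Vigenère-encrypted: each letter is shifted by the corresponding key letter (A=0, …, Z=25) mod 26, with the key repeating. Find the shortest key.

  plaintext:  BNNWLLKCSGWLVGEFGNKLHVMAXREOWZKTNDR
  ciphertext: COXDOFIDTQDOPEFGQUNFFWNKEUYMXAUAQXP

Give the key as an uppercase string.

BBKHDUY

  i= 0: C-B =  1 → B
  i= 1: O-N =  1 → B
  i= 2: X-N = 10 → K
  i= 3: D-W =  7 → H
  i= 4: O-L =  3 → D
  i= 5: F-L = 20 → U
  i= 6: I-K = 24 → Y
  i= 7: D-C =  1 → B
  i= 8: T-S =  1 → B
  i= 9: Q-G = 10 → K
  i=10: D-W =  7 → H
  i=11: O-L =  3 → D
  i=12: P-V = 20 → U
  i=13: E-G = 24 → Y
  i=14: F-E =  1 → B
  i=15: G-F =  1 → B
  i=16: Q-G = 10 → K
  i=17: U-N =  7 → H
  i=18: N-K =  3 → D
  i=19: F-L = 20 → U
  i=20: F-H = 24 → Y
  i=21: W-V =  1 → B
  i=22: N-M =  1 → B
  i=23: K-A = 10 → K
  i=24: E-X =  7 → H
  i=25: U-R =  3 → D
  i=26: Y-E = 20 → U
  i=27: M-O = 24 → Y
  i=28: X-W =  1 → B
  i=29: A-Z =  1 → B
  i=30: U-K = 10 → K
  i=31: A-T =  7 → H
  i=32: Q-N =  3 → D
  i=33: X-D = 20 → U
  i=34: P-R = 24 → Y
  shifts repeat with period 7: BBKHDUY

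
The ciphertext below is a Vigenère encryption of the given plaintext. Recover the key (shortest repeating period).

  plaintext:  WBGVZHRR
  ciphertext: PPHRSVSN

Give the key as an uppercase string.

  i= 0: P-W = 19 → T
  i= 1: P-B = 14 → O
  i= 2: H-G =  1 → B
  i= 3: R-V = 22 → W
  i= 4: S-Z = 19 → T
  i= 5: V-H = 14 → O
  i= 6: S-R =  1 → B
  i= 7: N-R = 22 → W
  shifts repeat with period 4: TOBW

TOBW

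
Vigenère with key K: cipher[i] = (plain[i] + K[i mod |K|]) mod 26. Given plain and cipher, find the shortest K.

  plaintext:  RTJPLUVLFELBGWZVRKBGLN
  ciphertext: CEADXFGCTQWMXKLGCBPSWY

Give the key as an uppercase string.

  i= 0: C-R = 11 → L
  i= 1: E-T = 11 → L
  i= 2: A-J = 17 → R
  i= 3: D-P = 14 → O
  i= 4: X-L = 12 → M
  i= 5: F-U = 11 → L
  i= 6: G-V = 11 → L
  i= 7: C-L = 17 → R
  i= 8: T-F = 14 → O
  i= 9: Q-E = 12 → M
  i=10: W-L = 11 → L
  i=11: M-B = 11 → L
  i=12: X-G = 17 → R
  i=13: K-W = 14 → O
  i=14: L-Z = 12 → M
  i=15: G-V = 11 → L
  i=16: C-R = 11 → L
  i=17: B-K = 17 → R
  i=18: P-B = 14 → O
  i=19: S-G = 12 → M
  i=20: W-L = 11 → L
  i=21: Y-N = 11 → L
  shifts repeat with period 5: LLROM

LLROM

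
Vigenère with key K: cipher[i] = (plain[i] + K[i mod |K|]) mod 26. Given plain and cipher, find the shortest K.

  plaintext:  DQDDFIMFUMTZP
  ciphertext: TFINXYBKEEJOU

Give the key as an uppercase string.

  i= 0: T-D = 16 → Q
  i= 1: F-Q = 15 → P
  i= 2: I-D =  5 → F
  i= 3: N-D = 10 → K
  i= 4: X-F = 18 → S
  i= 5: Y-I = 16 → Q
  i= 6: B-M = 15 → P
  i= 7: K-F =  5 → F
  i= 8: E-U = 10 → K
  i= 9: E-M = 18 → S
  i=10: J-T = 16 → Q
  i=11: O-Z = 15 → P
  i=12: U-P =  5 → F
  shifts repeat with period 5: QPFKS

QPFKS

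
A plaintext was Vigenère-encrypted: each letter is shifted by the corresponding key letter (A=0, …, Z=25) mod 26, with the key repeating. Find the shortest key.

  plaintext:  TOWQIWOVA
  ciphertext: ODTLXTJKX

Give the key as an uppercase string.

VPX

  i= 0: O-T = 21 → V
  i= 1: D-O = 15 → P
  i= 2: T-W = 23 → X
  i= 3: L-Q = 21 → V
  i= 4: X-I = 15 → P
  i= 5: T-W = 23 → X
  i= 6: J-O = 21 → V
  i= 7: K-V = 15 → P
  i= 8: X-A = 23 → X
  shifts repeat with period 3: VPX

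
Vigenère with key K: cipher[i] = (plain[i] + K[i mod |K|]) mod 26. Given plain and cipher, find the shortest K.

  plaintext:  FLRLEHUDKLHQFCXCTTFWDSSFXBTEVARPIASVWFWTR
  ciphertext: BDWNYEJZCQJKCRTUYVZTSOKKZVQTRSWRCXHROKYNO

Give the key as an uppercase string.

WSFCUXP

  i= 0: B-F = 22 → W
  i= 1: D-L = 18 → S
  i= 2: W-R =  5 → F
  i= 3: N-L =  2 → C
  i= 4: Y-E = 20 → U
  i= 5: E-H = 23 → X
  i= 6: J-U = 15 → P
  i= 7: Z-D = 22 → W
  i= 8: C-K = 18 → S
  i= 9: Q-L =  5 → F
  i=10: J-H =  2 → C
  i=11: K-Q = 20 → U
  i=12: C-F = 23 → X
  i=13: R-C = 15 → P
  i=14: T-X = 22 → W
  i=15: U-C = 18 → S
  i=16: Y-T =  5 → F
  i=17: V-T =  2 → C
  i=18: Z-F = 20 → U
  i=19: T-W = 23 → X
  i=20: S-D = 15 → P
  i=21: O-S = 22 → W
  i=22: K-S = 18 → S
  i=23: K-F =  5 → F
  i=24: Z-X =  2 → C
  i=25: V-B = 20 → U
  i=26: Q-T = 23 → X
  i=27: T-E = 15 → P
  i=28: R-V = 22 → W
  i=29: S-A = 18 → S
  i=30: W-R =  5 → F
  i=31: R-P =  2 → C
  i=32: C-I = 20 → U
  i=33: X-A = 23 → X
  i=34: H-S = 15 → P
  i=35: R-V = 22 → W
  i=36: O-W = 18 → S
  i=37: K-F =  5 → F
  i=38: Y-W =  2 → C
  i=39: N-T = 20 → U
  i=40: O-R = 23 → X
  shifts repeat with period 7: WSFCUXP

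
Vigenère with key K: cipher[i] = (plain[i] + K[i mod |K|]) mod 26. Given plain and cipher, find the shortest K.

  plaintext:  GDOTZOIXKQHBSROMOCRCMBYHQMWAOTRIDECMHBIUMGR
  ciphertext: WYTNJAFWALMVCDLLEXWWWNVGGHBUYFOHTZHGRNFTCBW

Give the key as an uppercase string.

QVFUKMXZ

  i= 0: W-G = 16 → Q
  i= 1: Y-D = 21 → V
  i= 2: T-O =  5 → F
  i= 3: N-T = 20 → U
  i= 4: J-Z = 10 → K
  i= 5: A-O = 12 → M
  i= 6: F-I = 23 → X
  i= 7: W-X = 25 → Z
  i= 8: A-K = 16 → Q
  i= 9: L-Q = 21 → V
  i=10: M-H =  5 → F
  i=11: V-B = 20 → U
  i=12: C-S = 10 → K
  i=13: D-R = 12 → M
  i=14: L-O = 23 → X
  i=15: L-M = 25 → Z
  i=16: E-O = 16 → Q
  i=17: X-C = 21 → V
  i=18: W-R =  5 → F
  i=19: W-C = 20 → U
  i=20: W-M = 10 → K
  i=21: N-B = 12 → M
  i=22: V-Y = 23 → X
  i=23: G-H = 25 → Z
  i=24: G-Q = 16 → Q
  i=25: H-M = 21 → V
  i=26: B-W =  5 → F
  i=27: U-A = 20 → U
  i=28: Y-O = 10 → K
  i=29: F-T = 12 → M
  i=30: O-R = 23 → X
  i=31: H-I = 25 → Z
  i=32: T-D = 16 → Q
  i=33: Z-E = 21 → V
  i=34: H-C =  5 → F
  i=35: G-M = 20 → U
  i=36: R-H = 10 → K
  i=37: N-B = 12 → M
  i=38: F-I = 23 → X
  i=39: T-U = 25 → Z
  i=40: C-M = 16 → Q
  i=41: B-G = 21 → V
  i=42: W-R =  5 → F
  shifts repeat with period 8: QVFUKMXZ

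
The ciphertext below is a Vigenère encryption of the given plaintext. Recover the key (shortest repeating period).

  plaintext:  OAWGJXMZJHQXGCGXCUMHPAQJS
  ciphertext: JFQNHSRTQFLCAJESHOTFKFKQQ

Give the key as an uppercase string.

  i= 0: J-O = 21 → V
  i= 1: F-A =  5 → F
  i= 2: Q-W = 20 → U
  i= 3: N-G =  7 → H
  i= 4: H-J = 24 → Y
  i= 5: S-X = 21 → V
  i= 6: R-M =  5 → F
  i= 7: T-Z = 20 → U
  i= 8: Q-J =  7 → H
  i= 9: F-H = 24 → Y
  i=10: L-Q = 21 → V
  i=11: C-X =  5 → F
  i=12: A-G = 20 → U
  i=13: J-C =  7 → H
  i=14: E-G = 24 → Y
  i=15: S-X = 21 → V
  i=16: H-C =  5 → F
  i=17: O-U = 20 → U
  i=18: T-M =  7 → H
  i=19: F-H = 24 → Y
  i=20: K-P = 21 → V
  i=21: F-A =  5 → F
  i=22: K-Q = 20 → U
  i=23: Q-J =  7 → H
  i=24: Q-S = 24 → Y
  shifts repeat with period 5: VFUHY

VFUHY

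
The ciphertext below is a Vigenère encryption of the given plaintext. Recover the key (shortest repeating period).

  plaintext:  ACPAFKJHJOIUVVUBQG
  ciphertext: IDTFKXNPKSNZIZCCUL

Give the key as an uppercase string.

IBEFFNE

  i= 0: I-A =  8 → I
  i= 1: D-C =  1 → B
  i= 2: T-P =  4 → E
  i= 3: F-A =  5 → F
  i= 4: K-F =  5 → F
  i= 5: X-K = 13 → N
  i= 6: N-J =  4 → E
  i= 7: P-H =  8 → I
  i= 8: K-J =  1 → B
  i= 9: S-O =  4 → E
  i=10: N-I =  5 → F
  i=11: Z-U =  5 → F
  i=12: I-V = 13 → N
  i=13: Z-V =  4 → E
  i=14: C-U =  8 → I
  i=15: C-B =  1 → B
  i=16: U-Q =  4 → E
  i=17: L-G =  5 → F
  shifts repeat with period 7: IBEFFNE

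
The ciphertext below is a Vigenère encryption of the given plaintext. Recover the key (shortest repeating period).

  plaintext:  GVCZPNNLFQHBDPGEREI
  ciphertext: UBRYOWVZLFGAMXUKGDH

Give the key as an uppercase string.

OGPZZJI

  i= 0: U-G = 14 → O
  i= 1: B-V =  6 → G
  i= 2: R-C = 15 → P
  i= 3: Y-Z = 25 → Z
  i= 4: O-P = 25 → Z
  i= 5: W-N =  9 → J
  i= 6: V-N =  8 → I
  i= 7: Z-L = 14 → O
  i= 8: L-F =  6 → G
  i= 9: F-Q = 15 → P
  i=10: G-H = 25 → Z
  i=11: A-B = 25 → Z
  i=12: M-D =  9 → J
  i=13: X-P =  8 → I
  i=14: U-G = 14 → O
  i=15: K-E =  6 → G
  i=16: G-R = 15 → P
  i=17: D-E = 25 → Z
  i=18: H-I = 25 → Z
  shifts repeat with period 7: OGPZZJI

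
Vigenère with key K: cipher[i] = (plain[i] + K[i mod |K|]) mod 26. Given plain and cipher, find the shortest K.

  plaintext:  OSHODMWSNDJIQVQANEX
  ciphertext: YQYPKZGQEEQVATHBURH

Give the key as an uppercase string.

KYRBHN

  i= 0: Y-O = 10 → K
  i= 1: Q-S = 24 → Y
  i= 2: Y-H = 17 → R
  i= 3: P-O =  1 → B
  i= 4: K-D =  7 → H
  i= 5: Z-M = 13 → N
  i= 6: G-W = 10 → K
  i= 7: Q-S = 24 → Y
  i= 8: E-N = 17 → R
  i= 9: E-D =  1 → B
  i=10: Q-J =  7 → H
  i=11: V-I = 13 → N
  i=12: A-Q = 10 → K
  i=13: T-V = 24 → Y
  i=14: H-Q = 17 → R
  i=15: B-A =  1 → B
  i=16: U-N =  7 → H
  i=17: R-E = 13 → N
  i=18: H-X = 10 → K
  shifts repeat with period 6: KYRBHN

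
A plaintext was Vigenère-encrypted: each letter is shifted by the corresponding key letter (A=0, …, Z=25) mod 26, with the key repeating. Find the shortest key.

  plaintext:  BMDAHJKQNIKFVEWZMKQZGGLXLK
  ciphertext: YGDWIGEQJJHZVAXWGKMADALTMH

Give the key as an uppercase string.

XUAWB

  i= 0: Y-B = 23 → X
  i= 1: G-M = 20 → U
  i= 2: D-D =  0 → A
  i= 3: W-A = 22 → W
  i= 4: I-H =  1 → B
  i= 5: G-J = 23 → X
  i= 6: E-K = 20 → U
  i= 7: Q-Q =  0 → A
  i= 8: J-N = 22 → W
  i= 9: J-I =  1 → B
  i=10: H-K = 23 → X
  i=11: Z-F = 20 → U
  i=12: V-V =  0 → A
  i=13: A-E = 22 → W
  i=14: X-W =  1 → B
  i=15: W-Z = 23 → X
  i=16: G-M = 20 → U
  i=17: K-K =  0 → A
  i=18: M-Q = 22 → W
  i=19: A-Z =  1 → B
  i=20: D-G = 23 → X
  i=21: A-G = 20 → U
  i=22: L-L =  0 → A
  i=23: T-X = 22 → W
  i=24: M-L =  1 → B
  i=25: H-K = 23 → X
  shifts repeat with period 5: XUAWB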